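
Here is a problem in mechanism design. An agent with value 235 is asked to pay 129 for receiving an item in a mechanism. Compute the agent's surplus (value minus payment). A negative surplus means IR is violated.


Step 1: Surplus = value - payment = 235 - 129 = 106
Step 2: IR is satisfied (surplus >= 0)

106


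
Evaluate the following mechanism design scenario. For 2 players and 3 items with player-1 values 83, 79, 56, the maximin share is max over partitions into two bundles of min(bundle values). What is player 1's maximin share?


Step 1: Item values = 83, 79, 56
Step 2: Enumerate all 2-bundle partitions and take the smaller bundle:
  Partition 1: {83} vs {79,56} -> bundles 83, 135; min = 83
  Partition 2: {79} vs {83,56} -> bundles 79, 139; min = 79
  Partition 3: {56} vs {83,79} -> bundles 56, 162; min = 56
Step 3: MMS = max(83, 79, 56) = 83

83


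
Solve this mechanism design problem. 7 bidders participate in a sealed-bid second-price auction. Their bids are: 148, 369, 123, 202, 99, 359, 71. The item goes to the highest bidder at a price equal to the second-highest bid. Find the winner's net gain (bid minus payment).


Step 1: Sort bids in descending order: 369, 359, 202, 148, 123, 99, 71
Step 2: The winning bid is the highest: 369
Step 3: The payment equals the second-highest bid: 359
Step 4: Surplus = winner's bid - payment = 369 - 359 = 10

10


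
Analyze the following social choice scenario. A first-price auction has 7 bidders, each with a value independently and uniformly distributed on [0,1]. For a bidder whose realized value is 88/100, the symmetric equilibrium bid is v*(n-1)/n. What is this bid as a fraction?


Step 1: The symmetric BNE bidding function is b(v) = v * (n-1) / n
Step 2: Substitute v = 22/25 and n = 7
Step 3: b = 22/25 * 6/7
Step 4: b = 132/175

132/175


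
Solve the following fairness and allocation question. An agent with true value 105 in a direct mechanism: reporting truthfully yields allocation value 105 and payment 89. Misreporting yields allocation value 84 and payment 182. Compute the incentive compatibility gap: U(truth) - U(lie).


Step 1: U(truth) = value - payment = 105 - 89 = 16
Step 2: U(lie) = allocation - payment = 84 - 182 = -98
Step 3: IC gap = 16 - (-98) = 114

114


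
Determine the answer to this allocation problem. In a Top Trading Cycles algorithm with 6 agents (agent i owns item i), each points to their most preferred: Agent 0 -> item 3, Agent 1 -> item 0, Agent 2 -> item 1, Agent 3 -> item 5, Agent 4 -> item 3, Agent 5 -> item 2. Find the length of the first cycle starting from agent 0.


Step 1: Trace the pointer graph from agent 0: 0 -> 3 -> 5 -> 2 -> 1 -> 0
Step 2: A cycle is detected when we revisit agent 0
Step 3: The cycle is: 0 -> 3 -> 5 -> 2 -> 1 -> 0
Step 4: Cycle length = 5

5


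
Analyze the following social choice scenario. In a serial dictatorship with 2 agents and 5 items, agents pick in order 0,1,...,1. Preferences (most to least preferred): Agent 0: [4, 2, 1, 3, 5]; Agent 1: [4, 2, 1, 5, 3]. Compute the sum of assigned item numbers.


Step 1: Agent 0 picks item 4
Step 2: Agent 1 picks item 2
Step 3: Sum = 4 + 2 = 6

6


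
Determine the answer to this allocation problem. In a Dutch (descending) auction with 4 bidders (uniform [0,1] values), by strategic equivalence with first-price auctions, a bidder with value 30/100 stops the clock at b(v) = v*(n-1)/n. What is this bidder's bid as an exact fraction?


Step 1: Dutch auctions are strategically equivalent to first-price auctions
Step 2: The equilibrium bid is b(v) = v*(n-1)/n
Step 3: b = 3/10 * 3/4
Step 4: b = 9/40

9/40


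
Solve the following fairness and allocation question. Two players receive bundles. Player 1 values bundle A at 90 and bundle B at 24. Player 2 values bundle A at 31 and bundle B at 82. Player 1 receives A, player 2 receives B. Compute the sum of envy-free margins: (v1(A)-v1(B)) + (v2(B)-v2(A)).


Step 1: Player 1's margin = v1(A) - v1(B) = 90 - 24 = 66
Step 2: Player 2's margin = v2(B) - v2(A) = 82 - 31 = 51
Step 3: Total margin = 66 + 51 = 117

117


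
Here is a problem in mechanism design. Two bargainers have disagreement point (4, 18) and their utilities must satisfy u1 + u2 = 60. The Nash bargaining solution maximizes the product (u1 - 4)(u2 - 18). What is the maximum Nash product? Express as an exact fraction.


Step 1: The Nash solution splits surplus symmetrically above the disagreement point
Step 2: u1 = (total + d1 - d2)/2 = (60 + 4 - 18)/2 = 23
Step 3: u2 = (total - d1 + d2)/2 = (60 - 4 + 18)/2 = 37
Step 4: Nash product = (23 - 4) * (37 - 18)
Step 5: = 19 * 19 = 361

361


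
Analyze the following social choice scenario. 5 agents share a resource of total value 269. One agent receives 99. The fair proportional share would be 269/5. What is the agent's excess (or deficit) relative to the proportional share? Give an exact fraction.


Step 1: Proportional share = 269/5
Step 2: Agent's actual allocation = 99
Step 3: Excess = 99 - 269/5 = 226/5

226/5


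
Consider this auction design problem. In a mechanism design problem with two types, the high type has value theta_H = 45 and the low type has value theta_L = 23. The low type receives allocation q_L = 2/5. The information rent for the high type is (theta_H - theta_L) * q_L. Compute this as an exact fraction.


Step 1: theta_H - theta_L = 45 - 23 = 22
Step 2: Information rent = (theta_H - theta_L) * q_L
Step 3: = 22 * 2/5
Step 4: = 44/5

44/5


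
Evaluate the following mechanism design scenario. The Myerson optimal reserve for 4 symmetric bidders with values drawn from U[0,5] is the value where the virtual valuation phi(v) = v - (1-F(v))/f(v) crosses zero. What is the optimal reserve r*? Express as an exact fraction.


Step 1: For U[0,5], F(v) = v/5 and f(v) = 1/5
Step 2: phi(v) = v - (1 - v/5)/(1/5) = v - (5 - v) = 2v - 5
Step 3: Set phi(r*) = 0: 2r* - 5 = 0
Step 4: r* = 5/2 (the number of bidders n = 4 does not enter)

5/2


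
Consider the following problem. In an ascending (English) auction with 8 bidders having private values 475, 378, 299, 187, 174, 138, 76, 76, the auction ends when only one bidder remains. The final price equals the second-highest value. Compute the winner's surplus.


Step 1: Identify the highest value: 475
Step 2: Identify the second-highest value: 378
Step 3: The final price = second-highest value = 378
Step 4: Surplus = 475 - 378 = 97

97


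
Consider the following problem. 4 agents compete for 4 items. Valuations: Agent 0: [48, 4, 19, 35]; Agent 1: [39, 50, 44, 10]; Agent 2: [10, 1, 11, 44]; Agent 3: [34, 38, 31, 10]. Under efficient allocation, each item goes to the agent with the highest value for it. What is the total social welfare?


Step 1: For each item, find the maximum value among all agents.
Step 2: Item 0 -> Agent 0 (value 48)
Step 3: Item 1 -> Agent 1 (value 50)
Step 4: Item 2 -> Agent 1 (value 44)
Step 5: Item 3 -> Agent 2 (value 44)
Step 6: Total welfare = 48 + 50 + 44 + 44 = 186

186


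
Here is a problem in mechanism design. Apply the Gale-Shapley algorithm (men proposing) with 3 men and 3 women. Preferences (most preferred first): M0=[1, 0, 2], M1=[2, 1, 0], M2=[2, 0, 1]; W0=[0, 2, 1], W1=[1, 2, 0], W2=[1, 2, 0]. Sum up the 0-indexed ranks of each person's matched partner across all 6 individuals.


Step 1: Run Gale-Shapley (men propose, women hold best offer):
  M0 proposes to W1; she accepts
  M1 proposes to W2; she accepts
  M2 proposes to W2; rejected
  M2 proposes to W0; she accepts
Step 2: Final matching: W0-M2, W1-M0, W2-M1
Step 3: 0-indexed ranks (man's rank of his match, then woman's): 1 + 1 + 0 + 2 + 0 + 0
Step 4: Total rank sum = 4

4


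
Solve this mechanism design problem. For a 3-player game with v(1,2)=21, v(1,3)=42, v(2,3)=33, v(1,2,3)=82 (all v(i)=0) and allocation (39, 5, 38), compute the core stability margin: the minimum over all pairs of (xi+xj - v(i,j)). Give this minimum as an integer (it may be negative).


Step 1: Slack for coalition (1,2): x1+x2 - v12 = 44 - 21 = 23
Step 2: Slack for coalition (1,3): x1+x3 - v13 = 77 - 42 = 35
Step 3: Slack for coalition (2,3): x2+x3 - v23 = 43 - 33 = 10
Step 4: Minimum slack = min(23, 35, 10) = 10, attained by (2,3); no pair can gain by deviating, so the allocation is in the core

10


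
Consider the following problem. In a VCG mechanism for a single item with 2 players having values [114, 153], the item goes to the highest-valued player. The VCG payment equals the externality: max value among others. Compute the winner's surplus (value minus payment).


Step 1: The winner is the agent with the highest value: agent 1 with value 153
Step 2: Values of other agents: [114]
Step 3: VCG payment = max of others' values = 114
Step 4: Surplus = 153 - 114 = 39

39


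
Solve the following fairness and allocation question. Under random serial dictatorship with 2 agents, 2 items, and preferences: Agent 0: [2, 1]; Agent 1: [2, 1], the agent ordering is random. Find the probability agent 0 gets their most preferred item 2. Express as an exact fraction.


Step 1: Agent 0 wants item 2
Step 2: There are 2 possible orderings of agents
Step 3: In 1 orderings, agent 0 gets item 2
Step 4: Probability = 1/2

1/2


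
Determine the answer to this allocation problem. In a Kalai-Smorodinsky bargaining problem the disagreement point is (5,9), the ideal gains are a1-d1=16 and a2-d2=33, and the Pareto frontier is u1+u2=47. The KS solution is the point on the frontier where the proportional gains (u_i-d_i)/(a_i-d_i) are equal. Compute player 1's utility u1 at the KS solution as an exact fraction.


Step 1: At the KS point, (u1-d1)/r1 = (u2-d2)/r2 = t and u1+u2 = 47
Step 2: u1 = d1 + r1*t and u2 = d2 + r2*t, so (d1 + r1*t) + (d2 + r2*t) = 47
Step 3: t = (47 - 5 - 9)/(16 + 33) = 33/49
Step 4: u1 = d1 + r1*t = 5 + 16 * 33/49 = 773/49
Step 5: (Check: u2 = d2 + r2*t = 1530/49; u1+u2 = 773/49 + 1530/49 = 47, on the frontier.)

773/49


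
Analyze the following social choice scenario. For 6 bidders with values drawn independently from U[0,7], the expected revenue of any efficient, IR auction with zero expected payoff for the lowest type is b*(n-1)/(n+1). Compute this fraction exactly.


Step 1: By Revenue Equivalence, expected revenue = b*(n-1)/(n+1)
Step 2: Substituting n = 6, b = 7
Step 3: Revenue = 7*(6-1)/(6+1) = 7*5/7
Step 4: Revenue = 35/7 = 5

5


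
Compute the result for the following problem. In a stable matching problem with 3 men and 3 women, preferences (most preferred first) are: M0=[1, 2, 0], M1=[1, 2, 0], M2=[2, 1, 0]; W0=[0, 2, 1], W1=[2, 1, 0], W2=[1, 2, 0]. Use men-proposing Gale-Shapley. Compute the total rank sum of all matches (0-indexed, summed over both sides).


Step 1: Run Gale-Shapley (men propose, women hold best offer):
  M0 proposes to W1; she accepts
  M1 proposes to W1; she switches from M0
  M2 proposes to W2; she accepts
  M0 proposes to W2; rejected
  M0 proposes to W0; she accepts
Step 2: Final matching: W0-M0, W1-M1, W2-M2
Step 3: 0-indexed ranks (man's rank of his match, then woman's): 2 + 0 + 0 + 1 + 0 + 1
Step 4: Total rank sum = 4

4


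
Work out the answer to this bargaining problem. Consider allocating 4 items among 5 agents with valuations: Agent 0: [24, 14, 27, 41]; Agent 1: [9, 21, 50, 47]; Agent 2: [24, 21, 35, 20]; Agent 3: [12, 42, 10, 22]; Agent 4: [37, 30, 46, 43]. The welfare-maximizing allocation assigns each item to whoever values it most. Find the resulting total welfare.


Step 1: For each item, find the maximum value among all agents.
Step 2: Item 0 -> Agent 4 (value 37)
Step 3: Item 1 -> Agent 3 (value 42)
Step 4: Item 2 -> Agent 1 (value 50)
Step 5: Item 3 -> Agent 1 (value 47)
Step 6: Total welfare = 37 + 42 + 50 + 47 = 176

176


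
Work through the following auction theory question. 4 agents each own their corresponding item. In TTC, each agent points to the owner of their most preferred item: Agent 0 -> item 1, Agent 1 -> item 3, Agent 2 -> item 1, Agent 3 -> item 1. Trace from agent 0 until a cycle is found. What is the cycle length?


Step 1: Trace the pointer graph from agent 0: 0 -> 1 -> 3 -> 1
Step 2: A cycle is detected when we revisit agent 1
Step 3: The cycle is: 1 -> 3 -> 1
Step 4: Cycle length = 2

2


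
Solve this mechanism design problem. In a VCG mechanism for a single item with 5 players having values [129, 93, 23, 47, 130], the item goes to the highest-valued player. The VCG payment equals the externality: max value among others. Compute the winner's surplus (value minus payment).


Step 1: The winner is the agent with the highest value: agent 4 with value 130
Step 2: Values of other agents: [129, 93, 23, 47]
Step 3: VCG payment = max of others' values = 129
Step 4: Surplus = 130 - 129 = 1

1


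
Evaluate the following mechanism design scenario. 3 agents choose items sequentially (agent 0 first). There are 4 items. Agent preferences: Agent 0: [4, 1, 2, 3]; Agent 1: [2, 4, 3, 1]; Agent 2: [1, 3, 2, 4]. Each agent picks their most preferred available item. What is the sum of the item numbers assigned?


Step 1: Agent 0 picks item 4
Step 2: Agent 1 picks item 2
Step 3: Agent 2 picks item 1
Step 4: Sum = 4 + 2 + 1 = 7

7


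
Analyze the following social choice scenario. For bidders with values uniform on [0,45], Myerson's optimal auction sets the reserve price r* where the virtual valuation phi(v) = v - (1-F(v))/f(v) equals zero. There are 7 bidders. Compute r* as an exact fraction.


Step 1: For U[0,45], F(v) = v/45 and f(v) = 1/45
Step 2: phi(v) = v - (1 - v/45)/(1/45) = v - (45 - v) = 2v - 45
Step 3: Set phi(r*) = 0: 2r* - 45 = 0
Step 4: r* = 45/2 (the number of bidders n = 7 does not enter)

45/2


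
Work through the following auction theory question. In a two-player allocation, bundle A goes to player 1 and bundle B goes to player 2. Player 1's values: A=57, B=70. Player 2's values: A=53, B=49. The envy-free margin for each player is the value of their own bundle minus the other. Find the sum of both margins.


Step 1: Player 1's margin = v1(A) - v1(B) = 57 - 70 = -13
Step 2: Player 2's margin = v2(B) - v2(A) = 49 - 53 = -4
Step 3: Total margin = -13 + -4 = -17

-17


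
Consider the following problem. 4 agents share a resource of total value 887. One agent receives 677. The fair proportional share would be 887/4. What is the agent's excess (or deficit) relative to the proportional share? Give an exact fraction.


Step 1: Proportional share = 887/4
Step 2: Agent's actual allocation = 677
Step 3: Excess = 677 - 887/4 = 1821/4

1821/4


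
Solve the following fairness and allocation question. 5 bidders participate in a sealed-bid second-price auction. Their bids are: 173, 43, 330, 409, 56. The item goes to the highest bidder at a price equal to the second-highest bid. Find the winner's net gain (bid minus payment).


Step 1: Sort bids in descending order: 409, 330, 173, 56, 43
Step 2: The winning bid is the highest: 409
Step 3: The payment equals the second-highest bid: 330
Step 4: Surplus = winner's bid - payment = 409 - 330 = 79

79


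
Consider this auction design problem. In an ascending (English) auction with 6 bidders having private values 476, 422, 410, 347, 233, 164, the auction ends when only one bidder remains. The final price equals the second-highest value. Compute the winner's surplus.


Step 1: Identify the highest value: 476
Step 2: Identify the second-highest value: 422
Step 3: The final price = second-highest value = 422
Step 4: Surplus = 476 - 422 = 54

54


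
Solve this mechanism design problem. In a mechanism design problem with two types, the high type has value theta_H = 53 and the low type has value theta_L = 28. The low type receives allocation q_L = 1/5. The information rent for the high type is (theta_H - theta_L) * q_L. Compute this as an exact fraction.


Step 1: theta_H - theta_L = 53 - 28 = 25
Step 2: Information rent = (theta_H - theta_L) * q_L
Step 3: = 25 * 1/5
Step 4: = 5

5


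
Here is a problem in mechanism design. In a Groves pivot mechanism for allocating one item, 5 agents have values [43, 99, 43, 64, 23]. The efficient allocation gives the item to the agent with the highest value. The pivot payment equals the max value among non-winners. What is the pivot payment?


Step 1: The efficient winner is agent 1 with value 99
Step 2: Other agents' values: [43, 43, 64, 23]
Step 3: Pivot payment = max(others) = 64
Step 4: The winner pays 64

64


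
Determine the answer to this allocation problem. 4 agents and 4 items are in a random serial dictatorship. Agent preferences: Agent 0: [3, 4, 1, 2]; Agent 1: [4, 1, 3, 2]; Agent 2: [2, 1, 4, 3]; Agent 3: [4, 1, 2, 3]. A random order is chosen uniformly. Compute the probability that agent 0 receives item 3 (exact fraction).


Step 1: Agent 0 wants item 3
Step 2: There are 24 possible orderings of agents
Step 3: In 24 orderings, agent 0 gets item 3
Step 4: Probability = 24/24 = 1

1


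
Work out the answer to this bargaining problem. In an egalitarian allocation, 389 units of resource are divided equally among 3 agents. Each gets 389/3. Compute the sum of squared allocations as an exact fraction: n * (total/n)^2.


Step 1: Each agent's share = 389/3
Step 2: Square of each share = (389/3)^2 = 151321/9
Step 3: Sum of squares = 3 * 151321/9 = 151321/3

151321/3


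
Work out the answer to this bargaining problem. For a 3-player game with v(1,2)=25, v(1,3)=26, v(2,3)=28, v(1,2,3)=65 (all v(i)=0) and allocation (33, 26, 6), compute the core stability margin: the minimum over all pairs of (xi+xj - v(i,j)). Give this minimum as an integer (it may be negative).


Step 1: Slack for coalition (1,2): x1+x2 - v12 = 59 - 25 = 34
Step 2: Slack for coalition (1,3): x1+x3 - v13 = 39 - 26 = 13
Step 3: Slack for coalition (2,3): x2+x3 - v23 = 32 - 28 = 4
Step 4: Minimum slack = min(34, 13, 4) = 4, attained by (2,3); no pair can gain by deviating, so the allocation is in the core

4


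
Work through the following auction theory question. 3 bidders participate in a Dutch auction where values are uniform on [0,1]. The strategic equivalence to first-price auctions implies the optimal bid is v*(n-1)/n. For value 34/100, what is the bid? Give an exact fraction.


Step 1: Dutch auctions are strategically equivalent to first-price auctions
Step 2: The equilibrium bid is b(v) = v*(n-1)/n
Step 3: b = 17/50 * 2/3
Step 4: b = 17/75

17/75


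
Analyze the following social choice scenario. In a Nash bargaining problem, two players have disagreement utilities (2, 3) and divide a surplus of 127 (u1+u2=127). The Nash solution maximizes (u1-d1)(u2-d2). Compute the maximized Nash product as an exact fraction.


Step 1: The Nash solution splits surplus symmetrically above the disagreement point
Step 2: u1 = (total + d1 - d2)/2 = (127 + 2 - 3)/2 = 63
Step 3: u2 = (total - d1 + d2)/2 = (127 - 2 + 3)/2 = 64
Step 4: Nash product = (63 - 2) * (64 - 3)
Step 5: = 61 * 61 = 3721

3721


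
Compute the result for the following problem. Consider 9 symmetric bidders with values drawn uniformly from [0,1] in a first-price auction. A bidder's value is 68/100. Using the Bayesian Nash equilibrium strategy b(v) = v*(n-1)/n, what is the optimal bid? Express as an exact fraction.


Step 1: The symmetric BNE bidding function is b(v) = v * (n-1) / n
Step 2: Substitute v = 17/25 and n = 9
Step 3: b = 17/25 * 8/9
Step 4: b = 136/225

136/225


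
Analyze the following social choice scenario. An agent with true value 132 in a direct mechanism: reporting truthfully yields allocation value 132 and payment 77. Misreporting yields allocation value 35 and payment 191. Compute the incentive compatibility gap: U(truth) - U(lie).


Step 1: U(truth) = value - payment = 132 - 77 = 55
Step 2: U(lie) = allocation - payment = 35 - 191 = -156
Step 3: IC gap = 55 - (-156) = 211

211


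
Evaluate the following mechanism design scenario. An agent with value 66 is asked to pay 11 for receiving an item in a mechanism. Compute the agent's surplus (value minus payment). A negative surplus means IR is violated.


Step 1: Surplus = value - payment = 66 - 11 = 55
Step 2: IR is satisfied (surplus >= 0)

55


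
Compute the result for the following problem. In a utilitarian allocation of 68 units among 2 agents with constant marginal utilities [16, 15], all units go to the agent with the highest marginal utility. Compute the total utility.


Step 1: The marginal utilities are [16, 15]
Step 2: The highest marginal utility is 16
Step 3: All 68 units go to that agent
Step 4: Total utility = 16 * 68 = 1088

1088


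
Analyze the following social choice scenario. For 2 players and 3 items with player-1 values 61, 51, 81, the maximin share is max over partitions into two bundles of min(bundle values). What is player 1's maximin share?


Step 1: Item values = 61, 51, 81
Step 2: Enumerate all 2-bundle partitions and take the smaller bundle:
  Partition 1: {61} vs {51,81} -> bundles 61, 132; min = 61
  Partition 2: {51} vs {61,81} -> bundles 51, 142; min = 51
  Partition 3: {81} vs {61,51} -> bundles 81, 112; min = 81
Step 3: MMS = max(61, 51, 81) = 81

81


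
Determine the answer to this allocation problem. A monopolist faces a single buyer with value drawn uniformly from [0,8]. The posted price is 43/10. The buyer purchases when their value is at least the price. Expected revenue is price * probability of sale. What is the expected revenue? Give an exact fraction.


Step 1: Posted price r = 43/10, value support [0,8]
Step 2: P(v >= r) = (8 - 43/10)/8 = 37/80
Step 3: Expected revenue = r * P(v >= r) = 43/10 * 37/80
Step 4: Revenue = 1591/800

1591/800


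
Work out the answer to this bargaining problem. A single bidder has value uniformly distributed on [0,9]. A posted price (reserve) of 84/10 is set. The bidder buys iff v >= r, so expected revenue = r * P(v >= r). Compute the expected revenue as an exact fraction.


Step 1: Posted price r = 42/5, value support [0,9]
Step 2: P(v >= r) = (9 - 42/5)/9 = 1/15
Step 3: Expected revenue = r * P(v >= r) = 42/5 * 1/15
Step 4: Revenue = 14/25

14/25


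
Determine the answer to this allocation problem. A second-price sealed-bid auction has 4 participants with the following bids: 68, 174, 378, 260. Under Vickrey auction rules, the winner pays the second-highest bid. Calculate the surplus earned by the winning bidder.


Step 1: Sort bids in descending order: 378, 260, 174, 68
Step 2: The winning bid is the highest: 378
Step 3: The payment equals the second-highest bid: 260
Step 4: Surplus = winner's bid - payment = 378 - 260 = 118

118


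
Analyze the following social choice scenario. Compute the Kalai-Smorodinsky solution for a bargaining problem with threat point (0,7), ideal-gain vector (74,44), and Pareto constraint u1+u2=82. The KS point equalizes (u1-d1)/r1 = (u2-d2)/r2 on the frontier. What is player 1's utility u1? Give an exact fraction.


Step 1: At the KS point, (u1-d1)/r1 = (u2-d2)/r2 = t and u1+u2 = 82
Step 2: u1 = d1 + r1*t and u2 = d2 + r2*t, so (d1 + r1*t) + (d2 + r2*t) = 82
Step 3: t = (82 - 0 - 7)/(74 + 44) = 75/118
Step 4: u1 = d1 + r1*t = 0 + 74 * 75/118 = 2775/59
Step 5: (Check: u2 = d2 + r2*t = 2063/59; u1+u2 = 2775/59 + 2063/59 = 82, on the frontier.)

2775/59


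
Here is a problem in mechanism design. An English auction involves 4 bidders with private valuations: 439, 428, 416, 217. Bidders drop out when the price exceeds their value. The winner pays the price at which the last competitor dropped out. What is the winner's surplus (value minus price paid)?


Step 1: Identify the highest value: 439
Step 2: Identify the second-highest value: 428
Step 3: The final price = second-highest value = 428
Step 4: Surplus = 439 - 428 = 11

11


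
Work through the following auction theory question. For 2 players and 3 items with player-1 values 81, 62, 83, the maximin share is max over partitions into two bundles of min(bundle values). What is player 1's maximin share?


Step 1: Item values = 81, 62, 83
Step 2: Enumerate all 2-bundle partitions and take the smaller bundle:
  Partition 1: {81} vs {62,83} -> bundles 81, 145; min = 81
  Partition 2: {62} vs {81,83} -> bundles 62, 164; min = 62
  Partition 3: {83} vs {81,62} -> bundles 83, 143; min = 83
Step 3: MMS = max(81, 62, 83) = 83

83


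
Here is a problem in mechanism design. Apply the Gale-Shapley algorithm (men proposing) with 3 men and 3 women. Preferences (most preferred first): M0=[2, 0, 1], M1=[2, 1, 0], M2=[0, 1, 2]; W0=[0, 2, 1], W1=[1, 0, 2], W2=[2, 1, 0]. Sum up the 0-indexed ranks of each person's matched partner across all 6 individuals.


Step 1: Run Gale-Shapley (men propose, women hold best offer):
  M0 proposes to W2; she accepts
  M1 proposes to W2; she switches from M0
  M2 proposes to W0; she accepts
  M0 proposes to W0; she switches from M2
  M2 proposes to W1; she accepts
Step 2: Final matching: W0-M0, W1-M2, W2-M1
Step 3: 0-indexed ranks (man's rank of his match, then woman's): 1 + 0 + 1 + 2 + 0 + 1
Step 4: Total rank sum = 5

5


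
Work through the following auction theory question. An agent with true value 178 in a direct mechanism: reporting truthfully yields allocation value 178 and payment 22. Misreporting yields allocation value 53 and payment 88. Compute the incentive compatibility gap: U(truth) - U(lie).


Step 1: U(truth) = value - payment = 178 - 22 = 156
Step 2: U(lie) = allocation - payment = 53 - 88 = -35
Step 3: IC gap = 156 - (-35) = 191

191


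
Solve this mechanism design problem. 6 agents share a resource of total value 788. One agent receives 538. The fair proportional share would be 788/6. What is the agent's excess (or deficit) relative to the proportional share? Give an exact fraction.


Step 1: Proportional share = 788/6 = 394/3
Step 2: Agent's actual allocation = 538
Step 3: Excess = 538 - 394/3 = 1220/3

1220/3


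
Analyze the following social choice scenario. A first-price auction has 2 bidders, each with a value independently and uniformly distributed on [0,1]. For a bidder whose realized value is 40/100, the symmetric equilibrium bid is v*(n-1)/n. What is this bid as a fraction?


Step 1: The symmetric BNE bidding function is b(v) = v * (n-1) / n
Step 2: Substitute v = 2/5 and n = 2
Step 3: b = 2/5 * 1/2
Step 4: b = 1/5

1/5


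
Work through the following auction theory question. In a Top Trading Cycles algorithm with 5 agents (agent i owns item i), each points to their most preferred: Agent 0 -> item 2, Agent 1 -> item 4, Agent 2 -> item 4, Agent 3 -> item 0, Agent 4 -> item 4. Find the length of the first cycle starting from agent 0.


Step 1: Trace the pointer graph from agent 0: 0 -> 2 -> 4 -> 4
Step 2: A cycle is detected when we revisit agent 4
Step 3: The cycle is: 4 -> 4
Step 4: Cycle length = 1

1


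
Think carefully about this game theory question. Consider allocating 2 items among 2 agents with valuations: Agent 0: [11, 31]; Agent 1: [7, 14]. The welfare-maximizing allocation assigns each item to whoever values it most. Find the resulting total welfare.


Step 1: For each item, find the maximum value among all agents.
Step 2: Item 0 -> Agent 0 (value 11)
Step 3: Item 1 -> Agent 0 (value 31)
Step 4: Total welfare = 11 + 31 = 42

42


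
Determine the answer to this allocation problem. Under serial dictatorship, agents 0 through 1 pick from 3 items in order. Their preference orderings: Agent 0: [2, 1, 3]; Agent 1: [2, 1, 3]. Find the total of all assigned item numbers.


Step 1: Agent 0 picks item 2
Step 2: Agent 1 picks item 1
Step 3: Sum = 2 + 1 = 3

3


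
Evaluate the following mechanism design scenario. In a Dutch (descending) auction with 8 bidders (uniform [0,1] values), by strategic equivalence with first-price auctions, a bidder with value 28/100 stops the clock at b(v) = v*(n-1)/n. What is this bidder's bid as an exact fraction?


Step 1: Dutch auctions are strategically equivalent to first-price auctions
Step 2: The equilibrium bid is b(v) = v*(n-1)/n
Step 3: b = 7/25 * 7/8
Step 4: b = 49/200

49/200


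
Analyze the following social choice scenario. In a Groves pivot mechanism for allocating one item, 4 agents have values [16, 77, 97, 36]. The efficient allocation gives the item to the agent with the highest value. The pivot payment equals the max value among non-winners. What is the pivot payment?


Step 1: The efficient winner is agent 2 with value 97
Step 2: Other agents' values: [16, 77, 36]
Step 3: Pivot payment = max(others) = 77
Step 4: The winner pays 77

77


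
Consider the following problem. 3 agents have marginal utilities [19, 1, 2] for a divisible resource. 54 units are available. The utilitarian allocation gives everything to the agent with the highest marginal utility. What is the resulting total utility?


Step 1: The marginal utilities are [19, 1, 2]
Step 2: The highest marginal utility is 19
Step 3: All 54 units go to that agent
Step 4: Total utility = 19 * 54 = 1026

1026


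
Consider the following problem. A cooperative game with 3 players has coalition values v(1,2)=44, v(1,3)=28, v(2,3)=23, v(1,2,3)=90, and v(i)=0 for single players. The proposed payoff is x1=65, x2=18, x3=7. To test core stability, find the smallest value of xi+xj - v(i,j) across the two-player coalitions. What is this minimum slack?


Step 1: Slack for coalition (1,2): x1+x2 - v12 = 83 - 44 = 39
Step 2: Slack for coalition (1,3): x1+x3 - v13 = 72 - 28 = 44
Step 3: Slack for coalition (2,3): x2+x3 - v23 = 25 - 23 = 2
Step 4: Minimum slack = min(39, 44, 2) = 2, attained by (2,3); no pair can gain by deviating, so the allocation is in the core

2


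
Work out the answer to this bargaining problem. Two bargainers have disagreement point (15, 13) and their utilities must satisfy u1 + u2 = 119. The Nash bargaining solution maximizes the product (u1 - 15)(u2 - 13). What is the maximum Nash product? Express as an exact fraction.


Step 1: The Nash solution splits surplus symmetrically above the disagreement point
Step 2: u1 = (total + d1 - d2)/2 = (119 + 15 - 13)/2 = 121/2
Step 3: u2 = (total - d1 + d2)/2 = (119 - 15 + 13)/2 = 117/2
Step 4: Nash product = (121/2 - 15) * (117/2 - 13)
Step 5: = 91/2 * 91/2 = 8281/4

8281/4


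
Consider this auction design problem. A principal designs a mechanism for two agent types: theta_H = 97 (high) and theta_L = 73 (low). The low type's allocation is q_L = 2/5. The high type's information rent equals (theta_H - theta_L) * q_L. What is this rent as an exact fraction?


Step 1: theta_H - theta_L = 97 - 73 = 24
Step 2: Information rent = (theta_H - theta_L) * q_L
Step 3: = 24 * 2/5
Step 4: = 48/5

48/5


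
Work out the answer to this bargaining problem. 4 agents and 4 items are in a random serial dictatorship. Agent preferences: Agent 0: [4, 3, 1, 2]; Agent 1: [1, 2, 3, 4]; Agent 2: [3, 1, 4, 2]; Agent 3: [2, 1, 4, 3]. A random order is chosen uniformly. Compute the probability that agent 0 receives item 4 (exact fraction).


Step 1: Agent 0 wants item 4
Step 2: There are 24 possible orderings of agents
Step 3: In 24 orderings, agent 0 gets item 4
Step 4: Probability = 24/24 = 1

1


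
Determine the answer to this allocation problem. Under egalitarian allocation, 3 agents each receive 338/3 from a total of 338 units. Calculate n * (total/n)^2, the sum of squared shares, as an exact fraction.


Step 1: Each agent's share = 338/3
Step 2: Square of each share = (338/3)^2 = 114244/9
Step 3: Sum of squares = 3 * 114244/9 = 114244/3

114244/3


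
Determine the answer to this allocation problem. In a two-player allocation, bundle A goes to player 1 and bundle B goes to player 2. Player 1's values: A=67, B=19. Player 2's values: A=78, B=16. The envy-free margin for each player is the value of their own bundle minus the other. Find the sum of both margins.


Step 1: Player 1's margin = v1(A) - v1(B) = 67 - 19 = 48
Step 2: Player 2's margin = v2(B) - v2(A) = 16 - 78 = -62
Step 3: Total margin = 48 + -62 = -14

-14


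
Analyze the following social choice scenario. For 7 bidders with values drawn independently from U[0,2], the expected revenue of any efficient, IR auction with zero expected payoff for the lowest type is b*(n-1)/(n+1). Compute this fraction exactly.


Step 1: By Revenue Equivalence, expected revenue = b*(n-1)/(n+1)
Step 2: Substituting n = 7, b = 2
Step 3: Revenue = 2*(7-1)/(7+1) = 2*6/8
Step 4: Revenue = 12/8 = 3/2

3/2


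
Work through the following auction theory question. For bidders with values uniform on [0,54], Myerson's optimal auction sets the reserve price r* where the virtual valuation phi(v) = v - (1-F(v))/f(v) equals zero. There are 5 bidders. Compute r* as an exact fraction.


Step 1: For U[0,54], F(v) = v/54 and f(v) = 1/54
Step 2: phi(v) = v - (1 - v/54)/(1/54) = v - (54 - v) = 2v - 54
Step 3: Set phi(r*) = 0: 2r* - 54 = 0
Step 4: r* = 54/2 = 27 (the number of bidders n = 5 does not enter)

27


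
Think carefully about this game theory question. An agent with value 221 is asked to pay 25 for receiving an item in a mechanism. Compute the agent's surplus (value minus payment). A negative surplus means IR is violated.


Step 1: Surplus = value - payment = 221 - 25 = 196
Step 2: IR is satisfied (surplus >= 0)

196


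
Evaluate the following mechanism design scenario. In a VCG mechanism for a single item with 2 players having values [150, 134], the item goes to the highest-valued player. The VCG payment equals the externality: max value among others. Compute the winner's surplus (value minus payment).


Step 1: The winner is the agent with the highest value: agent 0 with value 150
Step 2: Values of other agents: [134]
Step 3: VCG payment = max of others' values = 134
Step 4: Surplus = 150 - 134 = 16

16


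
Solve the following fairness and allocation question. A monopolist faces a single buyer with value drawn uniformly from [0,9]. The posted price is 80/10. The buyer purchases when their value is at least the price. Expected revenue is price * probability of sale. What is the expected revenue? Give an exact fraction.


Step 1: Posted price r = 8, value support [0,9]
Step 2: P(v >= r) = (9 - 8)/9 = 1/9
Step 3: Expected revenue = r * P(v >= r) = 8 * 1/9
Step 4: Revenue = 8/9

8/9


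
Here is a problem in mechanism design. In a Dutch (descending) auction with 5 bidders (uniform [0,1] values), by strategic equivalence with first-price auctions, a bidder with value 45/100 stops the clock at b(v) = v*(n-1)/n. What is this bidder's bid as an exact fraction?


Step 1: Dutch auctions are strategically equivalent to first-price auctions
Step 2: The equilibrium bid is b(v) = v*(n-1)/n
Step 3: b = 9/20 * 4/5
Step 4: b = 9/25

9/25


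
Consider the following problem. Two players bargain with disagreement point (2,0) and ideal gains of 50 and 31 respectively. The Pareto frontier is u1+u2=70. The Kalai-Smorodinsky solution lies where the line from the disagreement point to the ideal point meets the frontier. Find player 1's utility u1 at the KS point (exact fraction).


Step 1: At the KS point, (u1-d1)/r1 = (u2-d2)/r2 = t and u1+u2 = 70
Step 2: u1 = d1 + r1*t and u2 = d2 + r2*t, so (d1 + r1*t) + (d2 + r2*t) = 70
Step 3: t = (70 - 2 - 0)/(50 + 31) = 68/81
Step 4: u1 = d1 + r1*t = 2 + 50 * 68/81 = 3562/81
Step 5: (Check: u2 = d2 + r2*t = 2108/81; u1+u2 = 3562/81 + 2108/81 = 70, on the frontier.)

3562/81


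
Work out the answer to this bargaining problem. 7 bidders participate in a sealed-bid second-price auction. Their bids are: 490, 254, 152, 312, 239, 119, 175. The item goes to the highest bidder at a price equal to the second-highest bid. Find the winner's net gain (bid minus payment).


Step 1: Sort bids in descending order: 490, 312, 254, 239, 175, 152, 119
Step 2: The winning bid is the highest: 490
Step 3: The payment equals the second-highest bid: 312
Step 4: Surplus = winner's bid - payment = 490 - 312 = 178

178


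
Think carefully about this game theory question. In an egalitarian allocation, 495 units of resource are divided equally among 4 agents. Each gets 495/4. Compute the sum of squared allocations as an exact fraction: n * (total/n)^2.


Step 1: Each agent's share = 495/4
Step 2: Square of each share = (495/4)^2 = 245025/16
Step 3: Sum of squares = 4 * 245025/16 = 245025/4

245025/4


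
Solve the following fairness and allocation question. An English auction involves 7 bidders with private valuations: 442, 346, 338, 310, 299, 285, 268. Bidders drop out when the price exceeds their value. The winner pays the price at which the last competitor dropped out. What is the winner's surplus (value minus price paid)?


Step 1: Identify the highest value: 442
Step 2: Identify the second-highest value: 346
Step 3: The final price = second-highest value = 346
Step 4: Surplus = 442 - 346 = 96

96


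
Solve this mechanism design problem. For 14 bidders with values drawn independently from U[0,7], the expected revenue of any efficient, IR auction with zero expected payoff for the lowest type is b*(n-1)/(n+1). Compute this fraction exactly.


Step 1: By Revenue Equivalence, expected revenue = b*(n-1)/(n+1)
Step 2: Substituting n = 14, b = 7
Step 3: Revenue = 7*(14-1)/(14+1) = 7*13/15
Step 4: Revenue = 91/15

91/15


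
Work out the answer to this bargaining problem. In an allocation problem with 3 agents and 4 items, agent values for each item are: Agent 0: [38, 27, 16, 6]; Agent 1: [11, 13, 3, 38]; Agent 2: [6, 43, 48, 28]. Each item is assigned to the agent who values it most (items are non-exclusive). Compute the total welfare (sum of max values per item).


Step 1: For each item, find the maximum value among all agents.
Step 2: Item 0 -> Agent 0 (value 38)
Step 3: Item 1 -> Agent 2 (value 43)
Step 4: Item 2 -> Agent 2 (value 48)
Step 5: Item 3 -> Agent 1 (value 38)
Step 6: Total welfare = 38 + 43 + 48 + 38 = 167

167


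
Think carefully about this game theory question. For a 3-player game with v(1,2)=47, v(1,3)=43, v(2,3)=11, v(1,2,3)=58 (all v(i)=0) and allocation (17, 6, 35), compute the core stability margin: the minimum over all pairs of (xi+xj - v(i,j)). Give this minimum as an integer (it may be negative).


Step 1: Slack for coalition (1,2): x1+x2 - v12 = 23 - 47 = -24
Step 2: Slack for coalition (1,3): x1+x3 - v13 = 52 - 43 = 9
Step 3: Slack for coalition (2,3): x2+x3 - v23 = 41 - 11 = 30
Step 4: Minimum slack = min(-24, 9, 30) = -24, attained by (1,2); coalition (1,2) can block (slack < 0), so the allocation is not in the core

-24


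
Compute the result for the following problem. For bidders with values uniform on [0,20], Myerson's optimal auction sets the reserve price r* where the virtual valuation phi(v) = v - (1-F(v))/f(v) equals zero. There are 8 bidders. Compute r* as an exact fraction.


Step 1: For U[0,20], F(v) = v/20 and f(v) = 1/20
Step 2: phi(v) = v - (1 - v/20)/(1/20) = v - (20 - v) = 2v - 20
Step 3: Set phi(r*) = 0: 2r* - 20 = 0
Step 4: r* = 20/2 = 10 (the number of bidders n = 8 does not enter)

10


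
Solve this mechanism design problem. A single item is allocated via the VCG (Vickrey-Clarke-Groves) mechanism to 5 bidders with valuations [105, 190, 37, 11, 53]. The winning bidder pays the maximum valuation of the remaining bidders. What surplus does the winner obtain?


Step 1: The winner is the agent with the highest value: agent 1 with value 190
Step 2: Values of other agents: [105, 37, 11, 53]
Step 3: VCG payment = max of others' values = 105
Step 4: Surplus = 190 - 105 = 85

85


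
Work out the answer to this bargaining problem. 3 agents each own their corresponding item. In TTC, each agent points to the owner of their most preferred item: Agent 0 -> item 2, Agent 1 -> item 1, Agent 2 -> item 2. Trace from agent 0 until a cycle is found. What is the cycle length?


Step 1: Trace the pointer graph from agent 0: 0 -> 2 -> 2
Step 2: A cycle is detected when we revisit agent 2
Step 3: The cycle is: 2 -> 2
Step 4: Cycle length = 1

1


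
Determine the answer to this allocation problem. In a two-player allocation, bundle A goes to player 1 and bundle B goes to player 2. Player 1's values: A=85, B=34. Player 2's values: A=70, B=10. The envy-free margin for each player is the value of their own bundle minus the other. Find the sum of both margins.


Step 1: Player 1's margin = v1(A) - v1(B) = 85 - 34 = 51
Step 2: Player 2's margin = v2(B) - v2(A) = 10 - 70 = -60
Step 3: Total margin = 51 + -60 = -9

-9
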